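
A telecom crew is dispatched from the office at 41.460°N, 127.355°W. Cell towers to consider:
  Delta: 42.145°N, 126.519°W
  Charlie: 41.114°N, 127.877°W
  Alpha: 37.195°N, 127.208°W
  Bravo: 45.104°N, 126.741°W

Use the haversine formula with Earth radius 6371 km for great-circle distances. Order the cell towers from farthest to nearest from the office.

Distance from the office at 41.460°N, 127.355°W to each:
Alpha 37.195°N, 127.208°W: 474.4 km
Bravo 45.104°N, 126.741°W: 408.2 km
Delta 42.145°N, 126.519°W: 103.0 km
Charlie 41.114°N, 127.877°W: 58.2 km

Alpha, Bravo, Delta, Charlie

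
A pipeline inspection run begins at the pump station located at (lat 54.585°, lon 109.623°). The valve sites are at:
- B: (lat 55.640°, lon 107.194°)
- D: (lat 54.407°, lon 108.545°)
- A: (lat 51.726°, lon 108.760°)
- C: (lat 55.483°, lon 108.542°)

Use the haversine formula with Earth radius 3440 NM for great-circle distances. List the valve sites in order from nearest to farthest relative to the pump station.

D, C, B, A

Computing each great-circle distance from (lat 54.585°, lon 109.623°):
D (lat 54.407°, lon 108.545°): 39.1 NM
C (lat 55.483°, lon 108.542°): 65.5 NM
B (lat 55.640°, lon 107.194°): 104.7 NM
A (lat 51.726°, lon 108.760°): 174.4 NM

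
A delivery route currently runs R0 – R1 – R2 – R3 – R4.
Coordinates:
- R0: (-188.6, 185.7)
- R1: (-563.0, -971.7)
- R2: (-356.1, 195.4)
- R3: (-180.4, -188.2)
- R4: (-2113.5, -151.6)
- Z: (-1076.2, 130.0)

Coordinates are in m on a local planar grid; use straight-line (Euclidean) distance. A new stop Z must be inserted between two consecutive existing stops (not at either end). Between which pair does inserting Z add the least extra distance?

between R3 and R4

Added distance for inserting Z between each consecutive pair:
R0–R1: 888.3 m
R1–R2: 753.1 m
R2–R3: 1251.8 m
R3–R4: 92.0 m
Smallest added distance is 92.0 m, inserting between R3 and R4.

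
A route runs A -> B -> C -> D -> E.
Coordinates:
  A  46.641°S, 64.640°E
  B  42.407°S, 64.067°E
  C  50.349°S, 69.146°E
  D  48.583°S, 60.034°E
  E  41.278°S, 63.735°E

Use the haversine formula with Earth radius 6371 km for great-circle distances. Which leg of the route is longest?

Leg distances:
A→B: 473.0 km
B→C: 964.7 km
C→D: 686.6 km
D→E: 862.7 km
The longest leg is B–C at 964.7 km.

B–C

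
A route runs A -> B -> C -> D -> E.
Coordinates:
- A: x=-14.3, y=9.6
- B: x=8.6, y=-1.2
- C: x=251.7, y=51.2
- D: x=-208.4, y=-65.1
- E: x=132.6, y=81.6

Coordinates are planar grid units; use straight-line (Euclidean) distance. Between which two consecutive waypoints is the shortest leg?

A–B

Leg distances:
A→B: 25.3
B→C: 248.7
C→D: 474.6
D→E: 371.2
The shortest leg is A–B at 25.3.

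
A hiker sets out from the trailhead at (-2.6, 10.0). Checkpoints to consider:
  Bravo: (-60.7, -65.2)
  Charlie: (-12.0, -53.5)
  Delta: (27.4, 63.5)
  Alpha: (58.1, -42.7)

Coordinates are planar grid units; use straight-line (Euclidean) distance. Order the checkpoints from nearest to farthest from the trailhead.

Distance from the trailhead at (-2.6, 10.0) to each:
Delta (27.4, 63.5): 61.3
Charlie (-12.0, -53.5): 64.2
Alpha (58.1, -42.7): 80.4
Bravo (-60.7, -65.2): 95.0

Delta, Charlie, Alpha, Bravo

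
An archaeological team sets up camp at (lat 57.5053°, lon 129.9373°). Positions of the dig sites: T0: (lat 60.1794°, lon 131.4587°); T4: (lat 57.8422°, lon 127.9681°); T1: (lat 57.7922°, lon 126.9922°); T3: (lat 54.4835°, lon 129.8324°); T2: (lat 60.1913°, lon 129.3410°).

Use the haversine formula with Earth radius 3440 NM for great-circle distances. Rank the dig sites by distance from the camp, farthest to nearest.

Computing each great-circle distance from (lat 57.5053°, lon 129.9373°):
T3 (lat 54.4835°, lon 129.8324°): 181.5 NM
T0 (lat 60.1794°, lon 131.4587°): 167.4 NM
T2 (lat 60.1913°, lon 129.3410°): 162.3 NM
T1 (lat 57.7922°, lon 126.9922°): 96.2 NM
T4 (lat 57.8422°, lon 127.9681°): 66.4 NM

T3, T0, T2, T1, T4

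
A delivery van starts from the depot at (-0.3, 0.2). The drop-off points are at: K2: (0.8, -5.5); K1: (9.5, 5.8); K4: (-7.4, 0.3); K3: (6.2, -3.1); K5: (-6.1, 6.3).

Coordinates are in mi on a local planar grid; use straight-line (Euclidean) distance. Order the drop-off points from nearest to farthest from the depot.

Distance from the depot at (-0.3, 0.2) to each:
K2 (0.8, -5.5): 5.8 mi
K4 (-7.4, 0.3): 7.1 mi
K3 (6.2, -3.1): 7.3 mi
K5 (-6.1, 6.3): 8.4 mi
K1 (9.5, 5.8): 11.3 mi

K2, K4, K3, K5, K1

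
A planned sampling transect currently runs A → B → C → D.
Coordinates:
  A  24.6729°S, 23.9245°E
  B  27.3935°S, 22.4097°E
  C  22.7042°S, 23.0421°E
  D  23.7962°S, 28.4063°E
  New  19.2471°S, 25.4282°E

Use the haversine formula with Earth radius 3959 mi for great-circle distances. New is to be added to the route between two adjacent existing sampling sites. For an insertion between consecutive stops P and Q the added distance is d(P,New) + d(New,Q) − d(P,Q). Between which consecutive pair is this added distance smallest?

between C and D

Added distance for inserting New between each consecutive pair:
A–B: 771.4 mi
B–C: 552.2 mi
C–D: 303.4 mi
Smallest added distance is 303.4 mi, inserting between C and D.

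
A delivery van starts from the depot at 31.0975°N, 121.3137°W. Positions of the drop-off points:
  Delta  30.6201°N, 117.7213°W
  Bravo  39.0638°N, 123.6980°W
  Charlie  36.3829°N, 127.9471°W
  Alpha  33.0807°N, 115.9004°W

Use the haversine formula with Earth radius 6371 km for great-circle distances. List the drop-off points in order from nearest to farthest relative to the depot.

Computing each great-circle distance from 31.0975°N, 121.3137°W:
Delta 30.6201°N, 117.7213°W: 347.0 km
Alpha 33.0807°N, 115.9004°W: 555.5 km
Charlie 36.3829°N, 127.9471°W: 849.0 km
Bravo 39.0638°N, 123.6980°W: 911.9 km

Delta, Alpha, Charlie, Bravo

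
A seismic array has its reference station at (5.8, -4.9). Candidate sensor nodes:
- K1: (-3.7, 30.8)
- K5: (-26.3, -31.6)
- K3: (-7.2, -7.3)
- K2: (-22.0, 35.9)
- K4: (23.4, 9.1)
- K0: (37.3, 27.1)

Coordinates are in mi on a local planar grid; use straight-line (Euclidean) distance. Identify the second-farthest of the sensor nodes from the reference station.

Distances from the reference station ((5.8, -4.9)):
K2: 49.4 mi
K0: 44.9 mi
K5: 41.8 mi
K1: 36.9 mi
K4: 22.5 mi
K3: 13.2 mi
The second-farthest is K0 at 44.9 mi.

K0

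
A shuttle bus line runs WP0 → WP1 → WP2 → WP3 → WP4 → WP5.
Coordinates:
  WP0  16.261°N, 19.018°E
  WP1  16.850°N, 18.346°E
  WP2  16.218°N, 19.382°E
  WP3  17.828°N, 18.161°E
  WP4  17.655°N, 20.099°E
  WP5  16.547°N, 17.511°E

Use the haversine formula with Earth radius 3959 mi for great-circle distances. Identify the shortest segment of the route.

Leg distances:
WP0→WP1: 60.3 mi
WP1→WP2: 81.3 mi
WP2→WP3: 137.4 mi
WP3→WP4: 128.1 mi
WP4→WP5: 187.3 mi
The shortest leg is WP0–WP1 at 60.3 mi.

WP0–WP1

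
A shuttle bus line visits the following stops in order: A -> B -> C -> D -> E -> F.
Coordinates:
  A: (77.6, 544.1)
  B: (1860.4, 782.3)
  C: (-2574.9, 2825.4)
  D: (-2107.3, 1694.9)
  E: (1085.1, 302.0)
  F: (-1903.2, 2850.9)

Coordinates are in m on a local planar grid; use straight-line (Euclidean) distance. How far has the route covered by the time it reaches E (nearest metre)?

Leg distances:
A→B: 1798.6 m  (cumulative 1798.6 m)
B→C: 4883.3 m  (cumulative 6681.9 m)
C→D: 1223.4 m  (cumulative 7905.3 m)
D→E: 3483.0 m  (cumulative 11388.3 m)
Cumulative distance at E ≈ 11388 m.

11388 m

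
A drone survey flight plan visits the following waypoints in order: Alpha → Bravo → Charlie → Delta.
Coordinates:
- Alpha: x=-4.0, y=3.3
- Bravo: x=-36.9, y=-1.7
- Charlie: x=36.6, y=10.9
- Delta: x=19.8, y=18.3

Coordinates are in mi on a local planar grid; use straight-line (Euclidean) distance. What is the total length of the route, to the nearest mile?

Leg distances:
Alpha→Bravo: 33.3 mi  (cumulative 33.3 mi)
Bravo→Charlie: 74.6 mi  (cumulative 107.8 mi)
Charlie→Delta: 18.4 mi  (cumulative 126.2 mi)
Total route length ≈ 126 mi.

126 mi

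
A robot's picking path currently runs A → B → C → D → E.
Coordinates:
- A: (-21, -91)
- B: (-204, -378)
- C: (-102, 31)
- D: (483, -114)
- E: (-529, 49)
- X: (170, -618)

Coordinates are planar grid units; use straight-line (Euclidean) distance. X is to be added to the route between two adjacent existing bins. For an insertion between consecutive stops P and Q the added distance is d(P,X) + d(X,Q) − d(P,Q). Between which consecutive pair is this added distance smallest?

Added distance for inserting X between each consecutive pair:
A–B: 664.5
B–C: 726.5
C–D: 694.3
D–E: 534.4
Smallest added distance is 534.4, inserting between D and E.

between D and E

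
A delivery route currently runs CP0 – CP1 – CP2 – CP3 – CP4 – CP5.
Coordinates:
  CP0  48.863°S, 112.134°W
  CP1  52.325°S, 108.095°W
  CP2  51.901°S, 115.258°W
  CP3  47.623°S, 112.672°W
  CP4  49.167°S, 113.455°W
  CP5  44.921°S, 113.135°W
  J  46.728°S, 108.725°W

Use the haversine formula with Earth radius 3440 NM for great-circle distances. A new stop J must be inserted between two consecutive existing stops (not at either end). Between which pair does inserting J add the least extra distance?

Added distance for inserting J between each consecutive pair:
CP0–CP1: 266.3 NM
CP1–CP2: 473.7 NM
CP2–CP3: 296.1 NM
CP3–CP4: 312.0 NM
CP4–CP5: 198.7 NM
Smallest added distance is 198.7 NM, inserting between CP4 and CP5.

between CP4 and CP5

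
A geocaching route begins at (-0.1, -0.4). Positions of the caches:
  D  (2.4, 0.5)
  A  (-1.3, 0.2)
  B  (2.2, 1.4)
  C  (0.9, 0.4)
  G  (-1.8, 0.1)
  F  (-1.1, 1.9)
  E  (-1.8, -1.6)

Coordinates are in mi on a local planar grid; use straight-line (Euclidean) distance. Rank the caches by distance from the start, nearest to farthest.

Computing each straight-line distance from (-0.1, -0.4):
C (0.9, 0.4): 1.3 mi
A (-1.3, 0.2): 1.3 mi
G (-1.8, 0.1): 1.8 mi
E (-1.8, -1.6): 2.1 mi
F (-1.1, 1.9): 2.5 mi
D (2.4, 0.5): 2.7 mi
B (2.2, 1.4): 2.9 mi

C, A, G, E, F, D, B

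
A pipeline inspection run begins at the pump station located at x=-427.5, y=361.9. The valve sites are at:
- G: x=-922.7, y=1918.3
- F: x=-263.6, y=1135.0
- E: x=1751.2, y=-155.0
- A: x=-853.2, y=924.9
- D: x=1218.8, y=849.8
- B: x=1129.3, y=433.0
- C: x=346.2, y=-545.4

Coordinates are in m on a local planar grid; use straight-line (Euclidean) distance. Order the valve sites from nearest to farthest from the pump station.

Distances from the pump station:
A x=-853.2, y=924.9: 705.8 m
F x=-263.6, y=1135.0: 790.3 m
C x=346.2, y=-545.4: 1192.4 m
B x=1129.3, y=433.0: 1558.4 m
G x=-922.7, y=1918.3: 1633.3 m
D x=1218.8, y=849.8: 1717.1 m
E x=1751.2, y=-155.0: 2239.2 m

A, F, C, B, G, D, E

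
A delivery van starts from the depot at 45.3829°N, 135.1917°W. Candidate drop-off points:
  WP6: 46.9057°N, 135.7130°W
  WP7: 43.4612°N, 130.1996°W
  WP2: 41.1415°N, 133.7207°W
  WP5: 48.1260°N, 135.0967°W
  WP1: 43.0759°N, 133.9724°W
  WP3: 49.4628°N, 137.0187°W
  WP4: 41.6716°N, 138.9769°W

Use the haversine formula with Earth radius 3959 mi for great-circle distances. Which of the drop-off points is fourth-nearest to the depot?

WP7

Distance to each, sorted:
WP6: 108.1 mi
WP1: 170.5 mi
WP5: 189.6 mi
WP7: 279.8 mi
WP3: 294.5 mi
WP2: 302.3 mi
WP4: 318.9 mi
The fourth-nearest is WP7 at 279.8 mi.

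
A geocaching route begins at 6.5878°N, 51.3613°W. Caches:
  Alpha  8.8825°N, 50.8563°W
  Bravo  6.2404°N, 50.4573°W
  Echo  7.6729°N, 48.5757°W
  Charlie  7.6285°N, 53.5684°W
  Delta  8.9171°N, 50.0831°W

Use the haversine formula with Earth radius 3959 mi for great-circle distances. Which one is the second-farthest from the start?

Delta

Distances from the start (6.5878°N, 51.3613°W):
Echo: 205.2 mi
Delta: 183.2 mi
Charlie: 167.5 mi
Alpha: 162.3 mi
Bravo: 66.6 mi
The second-farthest is Delta at 183.2 mi.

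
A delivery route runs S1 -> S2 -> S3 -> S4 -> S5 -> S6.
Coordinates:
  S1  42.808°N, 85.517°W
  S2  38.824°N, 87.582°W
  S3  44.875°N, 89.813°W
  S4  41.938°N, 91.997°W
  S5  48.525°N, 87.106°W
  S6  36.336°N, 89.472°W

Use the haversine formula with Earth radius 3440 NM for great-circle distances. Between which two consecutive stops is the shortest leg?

S3–S4

Leg distances:
S1→S2: 256.9 NM
S2→S3: 376.7 NM
S3→S4: 200.4 NM
S4→S5: 446.1 NM
S5→S6: 739.2 NM
The shortest leg is S3–S4 at 200.4 NM.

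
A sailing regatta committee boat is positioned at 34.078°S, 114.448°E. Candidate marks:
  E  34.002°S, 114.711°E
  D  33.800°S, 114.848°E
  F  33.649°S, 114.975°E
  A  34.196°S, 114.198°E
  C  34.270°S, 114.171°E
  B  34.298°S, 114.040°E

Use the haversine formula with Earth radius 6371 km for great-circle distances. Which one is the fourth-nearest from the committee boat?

Distances from the committee boat (34.078°S, 114.448°E):
E: 25.7 km
A: 26.5 km
C: 33.2 km
B: 44.8 km
D: 48.1 km
F: 68.1 km
The fourth-nearest is B at 44.8 km.

B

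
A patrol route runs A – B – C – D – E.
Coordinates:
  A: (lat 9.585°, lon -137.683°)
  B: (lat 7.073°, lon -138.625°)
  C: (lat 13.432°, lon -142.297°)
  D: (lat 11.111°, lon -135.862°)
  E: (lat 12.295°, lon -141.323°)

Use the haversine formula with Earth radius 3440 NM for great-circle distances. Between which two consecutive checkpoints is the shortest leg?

A–B

Leg distances:
A→B: 160.9 NM
B→C: 439.1 NM
C→D: 402.4 NM
D→E: 328.8 NM
The shortest leg is A–B at 160.9 NM.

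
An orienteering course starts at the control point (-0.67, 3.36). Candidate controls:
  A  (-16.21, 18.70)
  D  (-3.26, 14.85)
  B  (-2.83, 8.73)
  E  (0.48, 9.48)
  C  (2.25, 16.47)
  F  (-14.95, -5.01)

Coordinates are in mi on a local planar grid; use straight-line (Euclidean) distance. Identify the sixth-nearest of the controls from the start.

Distance to each, sorted:
B: 5.8 mi
E: 6.2 mi
D: 11.8 mi
C: 13.4 mi
F: 16.6 mi
A: 21.8 mi
The sixth-nearest is A at 21.8 mi.

A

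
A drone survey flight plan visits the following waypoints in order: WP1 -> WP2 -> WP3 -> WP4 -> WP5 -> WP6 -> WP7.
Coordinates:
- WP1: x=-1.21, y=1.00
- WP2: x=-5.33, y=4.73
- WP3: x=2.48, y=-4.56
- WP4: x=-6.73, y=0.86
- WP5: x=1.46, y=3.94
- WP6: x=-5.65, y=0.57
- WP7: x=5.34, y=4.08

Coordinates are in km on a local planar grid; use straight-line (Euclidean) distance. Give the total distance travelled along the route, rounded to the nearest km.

Leg distances:
WP1→WP2: 5.6 km  (cumulative 5.6 km)
WP2→WP3: 12.1 km  (cumulative 17.7 km)
WP3→WP4: 10.7 km  (cumulative 28.4 km)
WP4→WP5: 8.8 km  (cumulative 37.1 km)
WP5→WP6: 7.9 km  (cumulative 45.0 km)
WP6→WP7: 11.5 km  (cumulative 56.5 km)
Total route length ≈ 57 km.

57 km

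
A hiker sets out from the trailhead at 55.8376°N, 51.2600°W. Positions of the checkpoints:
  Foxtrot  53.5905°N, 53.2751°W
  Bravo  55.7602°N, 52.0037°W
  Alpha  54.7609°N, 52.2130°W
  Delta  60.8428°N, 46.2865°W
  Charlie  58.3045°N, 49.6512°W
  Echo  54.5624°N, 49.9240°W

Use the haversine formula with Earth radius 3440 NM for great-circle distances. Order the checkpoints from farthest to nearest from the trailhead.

Delta, Charlie, Foxtrot, Echo, Alpha, Bravo

Distance from the trailhead at 55.8376°N, 51.2600°W to each:
Delta 60.8428°N, 46.2865°W: 338.7 NM
Charlie 58.3045°N, 49.6512°W: 157.1 NM
Foxtrot 53.5905°N, 53.2751°W: 151.9 NM
Echo 54.5624°N, 49.9240°W: 89.2 NM
Alpha 54.7609°N, 52.2130°W: 72.4 NM
Bravo 55.7602°N, 52.0037°W: 25.5 NM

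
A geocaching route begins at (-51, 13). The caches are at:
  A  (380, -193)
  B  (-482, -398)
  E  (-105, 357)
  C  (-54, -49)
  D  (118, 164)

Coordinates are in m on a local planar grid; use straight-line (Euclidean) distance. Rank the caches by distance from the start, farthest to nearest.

Computing each straight-line distance from (-51, 13):
B (-482, -398): 595.6 m
A (380, -193): 477.7 m
E (-105, 357): 348.2 m
D (118, 164): 226.6 m
C (-54, -49): 62.1 m

B, A, E, D, C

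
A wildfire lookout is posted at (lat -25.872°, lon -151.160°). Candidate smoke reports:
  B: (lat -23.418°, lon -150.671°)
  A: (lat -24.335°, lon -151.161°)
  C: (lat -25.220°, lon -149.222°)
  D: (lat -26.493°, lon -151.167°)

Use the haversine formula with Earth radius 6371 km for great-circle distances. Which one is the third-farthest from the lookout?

A

Distances from the lookout ((lat -25.872°, lon -151.160°)):
B: 277.3 km
C: 207.5 km
A: 170.9 km
D: 69.1 km
The third-farthest is A at 170.9 km.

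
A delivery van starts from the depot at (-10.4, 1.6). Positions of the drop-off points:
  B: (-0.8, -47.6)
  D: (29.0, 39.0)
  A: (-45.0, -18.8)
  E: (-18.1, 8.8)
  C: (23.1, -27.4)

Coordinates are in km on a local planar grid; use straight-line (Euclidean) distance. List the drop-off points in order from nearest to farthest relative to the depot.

E, A, C, B, D

Distance from the depot at (-10.4, 1.6) to each:
E (-18.1, 8.8): 10.5 km
A (-45.0, -18.8): 40.2 km
C (23.1, -27.4): 44.3 km
B (-0.8, -47.6): 50.1 km
D (29.0, 39.0): 54.3 km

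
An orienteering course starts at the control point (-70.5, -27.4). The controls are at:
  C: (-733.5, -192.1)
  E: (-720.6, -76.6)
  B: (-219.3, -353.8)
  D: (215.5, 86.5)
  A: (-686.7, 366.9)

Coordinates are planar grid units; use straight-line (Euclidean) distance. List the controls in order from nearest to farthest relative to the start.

D, B, E, C, A

Distances from the start:
D (215.5, 86.5): 307.8
B (-219.3, -353.8): 358.7
E (-720.6, -76.6): 652.0
C (-733.5, -192.1): 683.2
A (-686.7, 366.9): 731.6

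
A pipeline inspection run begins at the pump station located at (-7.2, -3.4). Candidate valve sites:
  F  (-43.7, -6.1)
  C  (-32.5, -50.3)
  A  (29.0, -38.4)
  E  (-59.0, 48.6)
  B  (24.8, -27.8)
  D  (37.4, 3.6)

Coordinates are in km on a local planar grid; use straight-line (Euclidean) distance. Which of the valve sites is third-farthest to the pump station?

A

Distances from the pump station ((-7.2, -3.4)):
E: 73.4 km
C: 53.3 km
A: 50.4 km
D: 45.1 km
B: 40.2 km
F: 36.6 km
The third-farthest is A at 50.4 km.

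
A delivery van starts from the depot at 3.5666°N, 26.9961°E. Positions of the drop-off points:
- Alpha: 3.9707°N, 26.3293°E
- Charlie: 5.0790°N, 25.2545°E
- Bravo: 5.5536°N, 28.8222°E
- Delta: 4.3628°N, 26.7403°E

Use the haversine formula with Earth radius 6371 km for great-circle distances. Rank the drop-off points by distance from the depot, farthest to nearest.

Computing each great-circle distance from 3.5666°N, 26.9961°E:
Bravo 5.5536°N, 28.8222°E: 299.6 km
Charlie 5.0790°N, 25.2545°E: 256.1 km
Delta 4.3628°N, 26.7403°E: 93.0 km
Alpha 3.9707°N, 26.3293°E: 86.6 km

Bravo, Charlie, Delta, Alpha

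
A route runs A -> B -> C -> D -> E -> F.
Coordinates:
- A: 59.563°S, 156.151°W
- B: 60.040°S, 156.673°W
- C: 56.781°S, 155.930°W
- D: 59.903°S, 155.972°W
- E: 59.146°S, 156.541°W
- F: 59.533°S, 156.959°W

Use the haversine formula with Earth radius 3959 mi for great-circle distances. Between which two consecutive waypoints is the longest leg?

Leg distances:
A→B: 37.6 mi
B→C: 226.8 mi
C→D: 215.7 mi
D→E: 56.0 mi
E→F: 30.5 mi
The longest leg is B–C at 226.8 mi.

B–C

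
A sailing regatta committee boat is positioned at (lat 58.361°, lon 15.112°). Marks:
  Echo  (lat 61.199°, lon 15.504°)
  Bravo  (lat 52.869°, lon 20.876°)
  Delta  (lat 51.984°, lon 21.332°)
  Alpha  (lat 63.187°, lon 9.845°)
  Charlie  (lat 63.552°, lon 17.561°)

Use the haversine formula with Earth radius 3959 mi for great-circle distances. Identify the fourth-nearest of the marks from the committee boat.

Bravo

Distances from the committee boat ((lat 58.361°, lon 15.112°)):
Echo: 196.6 mi
Charlie: 367.9 mi
Alpha: 377.6 mi
Bravo: 440.8 mi
Delta: 503.9 mi
The fourth-nearest is Bravo at 440.8 mi.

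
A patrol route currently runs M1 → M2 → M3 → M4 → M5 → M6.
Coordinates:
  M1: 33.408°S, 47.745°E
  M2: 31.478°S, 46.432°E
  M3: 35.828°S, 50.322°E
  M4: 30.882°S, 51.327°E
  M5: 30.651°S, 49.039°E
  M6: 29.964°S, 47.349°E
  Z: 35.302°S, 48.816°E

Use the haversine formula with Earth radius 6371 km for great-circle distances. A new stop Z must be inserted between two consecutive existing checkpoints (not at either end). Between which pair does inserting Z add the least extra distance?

Added distance for inserting Z between each consecutive pair:
M1–M2: 464.3 km
M2–M3: 24.7 km
M3–M4: 134.7 km
M4–M5: 841.7 km
M5–M6: 947.5 km
Smallest added distance is 24.7 km, inserting between M2 and M3.

between M2 and M3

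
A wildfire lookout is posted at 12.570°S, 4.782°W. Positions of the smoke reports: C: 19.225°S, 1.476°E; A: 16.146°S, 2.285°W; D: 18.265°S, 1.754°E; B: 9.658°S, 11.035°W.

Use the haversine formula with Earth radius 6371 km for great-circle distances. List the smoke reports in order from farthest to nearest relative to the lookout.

C, D, B, A

Distances from the lookout:
C 19.225°S, 1.476°E: 997.4 km
D 18.265°S, 1.754°E: 944.1 km
B 9.658°S, 11.035°W: 755.1 km
A 16.146°S, 2.285°W: 480.0 km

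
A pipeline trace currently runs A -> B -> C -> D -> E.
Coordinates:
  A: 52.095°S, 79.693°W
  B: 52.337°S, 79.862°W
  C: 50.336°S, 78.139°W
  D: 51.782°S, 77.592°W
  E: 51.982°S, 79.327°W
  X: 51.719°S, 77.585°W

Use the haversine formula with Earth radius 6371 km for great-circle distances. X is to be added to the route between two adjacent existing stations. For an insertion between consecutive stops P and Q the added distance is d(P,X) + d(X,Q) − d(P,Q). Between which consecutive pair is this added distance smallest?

between C and D

Added distance for inserting X between each consecutive pair:
A–B: 291.5 km
B–C: 76.2 km
C–D: 0.3 km
D–E: 9.0 km
Smallest added distance is 0.3 km, inserting between C and D.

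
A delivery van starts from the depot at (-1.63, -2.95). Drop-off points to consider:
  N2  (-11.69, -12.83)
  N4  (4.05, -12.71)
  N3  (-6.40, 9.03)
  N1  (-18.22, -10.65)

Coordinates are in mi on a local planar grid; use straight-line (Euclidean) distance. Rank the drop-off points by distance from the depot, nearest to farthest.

Distances from the depot:
N4 (4.05, -12.71): 11.3 mi
N3 (-6.40, 9.03): 12.9 mi
N2 (-11.69, -12.83): 14.1 mi
N1 (-18.22, -10.65): 18.3 mi

N4, N3, N2, N1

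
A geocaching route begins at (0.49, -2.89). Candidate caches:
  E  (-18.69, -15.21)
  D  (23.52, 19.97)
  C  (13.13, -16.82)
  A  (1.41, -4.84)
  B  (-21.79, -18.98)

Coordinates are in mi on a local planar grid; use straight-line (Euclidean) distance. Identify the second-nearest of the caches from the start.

C

Distance to each, sorted:
A: 2.2 mi
C: 18.8 mi
E: 22.8 mi
B: 27.5 mi
D: 32.4 mi
The second-nearest is C at 18.8 mi.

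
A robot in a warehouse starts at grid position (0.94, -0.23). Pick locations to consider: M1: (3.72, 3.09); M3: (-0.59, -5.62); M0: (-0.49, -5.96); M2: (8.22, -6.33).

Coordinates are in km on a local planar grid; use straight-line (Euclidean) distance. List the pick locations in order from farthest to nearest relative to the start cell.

Distances from the start cell:
M2 (8.22, -6.33): 9.5 km
M0 (-0.49, -5.96): 5.9 km
M3 (-0.59, -5.62): 5.6 km
M1 (3.72, 3.09): 4.3 km

M2, M0, M3, M1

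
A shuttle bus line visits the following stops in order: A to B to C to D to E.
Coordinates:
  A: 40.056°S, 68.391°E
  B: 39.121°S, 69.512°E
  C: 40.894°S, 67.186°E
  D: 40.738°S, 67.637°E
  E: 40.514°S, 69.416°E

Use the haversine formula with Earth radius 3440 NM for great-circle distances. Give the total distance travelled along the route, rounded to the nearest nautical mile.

Leg distances:
A→B: 76.4 NM  (cumulative 76.4 NM)
B→C: 150.9 NM  (cumulative 227.3 NM)
C→D: 22.5 NM  (cumulative 249.9 NM)
D→E: 82.2 NM  (cumulative 332.0 NM)
Total route length ≈ 332 NM.

332 NM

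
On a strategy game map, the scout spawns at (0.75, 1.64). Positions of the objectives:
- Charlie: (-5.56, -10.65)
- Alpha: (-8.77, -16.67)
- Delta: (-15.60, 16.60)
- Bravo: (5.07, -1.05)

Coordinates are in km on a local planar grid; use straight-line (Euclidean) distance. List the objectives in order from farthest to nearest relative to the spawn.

Delta, Alpha, Charlie, Bravo

Computing each straight-line distance from (0.75, 1.64):
Delta (-15.60, 16.60): 22.2 km
Alpha (-8.77, -16.67): 20.6 km
Charlie (-5.56, -10.65): 13.8 km
Bravo (5.07, -1.05): 5.1 km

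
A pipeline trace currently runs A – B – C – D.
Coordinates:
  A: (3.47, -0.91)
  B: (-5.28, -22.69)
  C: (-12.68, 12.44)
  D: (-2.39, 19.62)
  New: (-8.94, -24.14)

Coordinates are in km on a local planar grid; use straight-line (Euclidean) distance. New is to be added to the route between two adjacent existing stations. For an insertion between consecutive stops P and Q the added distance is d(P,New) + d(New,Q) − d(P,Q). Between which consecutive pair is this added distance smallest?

between B and C

Added distance for inserting New between each consecutive pair:
A–B: 6.8 km
B–C: 4.8 km
C–D: 68.5 km
Smallest added distance is 4.8 km, inserting between B and C.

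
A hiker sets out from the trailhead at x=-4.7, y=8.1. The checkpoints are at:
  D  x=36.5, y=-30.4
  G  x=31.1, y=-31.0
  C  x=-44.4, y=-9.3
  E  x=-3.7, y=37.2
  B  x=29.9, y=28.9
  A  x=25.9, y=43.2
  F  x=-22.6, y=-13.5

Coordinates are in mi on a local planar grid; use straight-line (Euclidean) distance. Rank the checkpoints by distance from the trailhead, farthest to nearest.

Computing each straight-line distance from x=-4.7, y=8.1:
D x=36.5, y=-30.4: 56.4 mi
G x=31.1, y=-31.0: 53.0 mi
A x=25.9, y=43.2: 46.6 mi
C x=-44.4, y=-9.3: 43.3 mi
B x=29.9, y=28.9: 40.4 mi
E x=-3.7, y=37.2: 29.1 mi
F x=-22.6, y=-13.5: 28.1 mi

D, G, A, C, B, E, F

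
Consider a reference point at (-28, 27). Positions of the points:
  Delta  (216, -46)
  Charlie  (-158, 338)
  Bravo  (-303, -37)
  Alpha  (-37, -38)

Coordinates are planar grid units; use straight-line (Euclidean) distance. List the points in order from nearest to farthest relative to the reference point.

Distances from the reference point:
Alpha (-37, -38): 65.6
Delta (216, -46): 254.7
Bravo (-303, -37): 282.3
Charlie (-158, 338): 337.1

Alpha, Delta, Bravo, Charlie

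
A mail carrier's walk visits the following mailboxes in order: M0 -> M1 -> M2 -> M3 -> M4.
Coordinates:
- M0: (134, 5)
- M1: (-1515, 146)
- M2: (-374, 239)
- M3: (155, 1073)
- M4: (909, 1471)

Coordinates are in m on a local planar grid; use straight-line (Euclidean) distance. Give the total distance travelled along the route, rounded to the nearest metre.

4640 m

Leg distances:
M0→M1: 1655.0 m  (cumulative 1655.0 m)
M1→M2: 1144.8 m  (cumulative 2799.8 m)
M2→M3: 987.6 m  (cumulative 3787.4 m)
M3→M4: 852.6 m  (cumulative 4640.0 m)
Total route length ≈ 4640 m.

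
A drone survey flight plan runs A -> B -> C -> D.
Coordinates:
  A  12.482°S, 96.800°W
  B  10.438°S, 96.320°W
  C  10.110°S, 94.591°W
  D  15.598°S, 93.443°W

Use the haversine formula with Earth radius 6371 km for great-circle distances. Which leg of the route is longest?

Leg distances:
A→B: 233.2 km
B→C: 192.7 km
C→D: 622.8 km
The longest leg is C–D at 622.8 km.

C–D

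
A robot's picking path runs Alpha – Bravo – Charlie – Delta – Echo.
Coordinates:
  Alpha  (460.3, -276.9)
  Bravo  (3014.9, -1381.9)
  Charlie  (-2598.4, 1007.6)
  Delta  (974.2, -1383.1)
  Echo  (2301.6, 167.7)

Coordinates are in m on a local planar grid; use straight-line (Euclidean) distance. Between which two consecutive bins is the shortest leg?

Delta–Echo

Leg distances:
Alpha→Bravo: 2783.3 m
Bravo→Charlie: 6100.7 m
Charlie→Delta: 4298.7 m
Delta→Echo: 2041.3 m
The shortest leg is Delta–Echo at 2041.3 m.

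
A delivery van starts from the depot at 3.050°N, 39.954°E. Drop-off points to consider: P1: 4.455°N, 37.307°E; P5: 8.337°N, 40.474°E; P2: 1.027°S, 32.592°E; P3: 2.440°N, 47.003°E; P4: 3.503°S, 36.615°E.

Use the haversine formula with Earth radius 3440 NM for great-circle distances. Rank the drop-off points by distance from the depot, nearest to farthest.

Computing each great-circle distance from 3.050°N, 39.954°E:
P1 4.455°N, 37.307°E: 179.6 NM
P5 8.337°N, 40.474°E: 318.9 NM
P3 2.440°N, 47.003°E: 424.3 NM
P4 3.503°S, 36.615°E: 441.5 NM
P2 1.027°S, 32.592°E: 505.1 NM

P1, P5, P3, P4, P2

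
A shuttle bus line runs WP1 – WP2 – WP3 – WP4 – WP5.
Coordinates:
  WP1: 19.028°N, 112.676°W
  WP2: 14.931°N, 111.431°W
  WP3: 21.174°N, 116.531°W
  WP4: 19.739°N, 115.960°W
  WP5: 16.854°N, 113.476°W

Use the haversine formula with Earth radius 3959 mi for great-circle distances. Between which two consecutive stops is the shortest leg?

Leg distances:
WP1→WP2: 294.8 mi
WP2→WP3: 546.1 mi
WP3→WP4: 105.8 mi
WP4→WP5: 257.5 mi
The shortest leg is WP3–WP4 at 105.8 mi.

WP3–WP4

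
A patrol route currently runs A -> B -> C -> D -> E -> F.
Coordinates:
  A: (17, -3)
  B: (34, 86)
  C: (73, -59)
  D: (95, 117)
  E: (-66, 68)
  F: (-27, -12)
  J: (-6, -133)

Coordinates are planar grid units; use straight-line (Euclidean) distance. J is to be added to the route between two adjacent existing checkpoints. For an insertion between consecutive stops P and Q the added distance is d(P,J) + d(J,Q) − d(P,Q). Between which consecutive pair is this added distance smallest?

between B and C

Added distance for inserting J between each consecutive pair:
A–B: 264.0
B–C: 180.7
C–D: 200.5
D–E: 311.1
E–F: 243.6
Smallest added distance is 180.7, inserting between B and C.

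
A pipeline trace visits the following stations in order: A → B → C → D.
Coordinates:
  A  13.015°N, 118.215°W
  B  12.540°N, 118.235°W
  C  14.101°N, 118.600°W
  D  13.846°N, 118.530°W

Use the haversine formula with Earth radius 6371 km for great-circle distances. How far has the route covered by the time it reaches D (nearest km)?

Leg distances:
A→B: 52.9 km  (cumulative 52.9 km)
B→C: 178.0 km  (cumulative 230.9 km)
C→D: 29.3 km  (cumulative 260.2 km)
Cumulative distance at D ≈ 260 km.

260 km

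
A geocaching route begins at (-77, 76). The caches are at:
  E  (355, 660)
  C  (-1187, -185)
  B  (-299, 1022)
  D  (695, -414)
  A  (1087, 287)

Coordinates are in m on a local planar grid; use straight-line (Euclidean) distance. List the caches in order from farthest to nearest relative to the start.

Distances from the start:
A (1087, 287): 1183.0 m
C (-1187, -185): 1140.3 m
B (-299, 1022): 971.7 m
D (695, -414): 914.4 m
E (355, 660): 726.4 m

A, C, B, D, E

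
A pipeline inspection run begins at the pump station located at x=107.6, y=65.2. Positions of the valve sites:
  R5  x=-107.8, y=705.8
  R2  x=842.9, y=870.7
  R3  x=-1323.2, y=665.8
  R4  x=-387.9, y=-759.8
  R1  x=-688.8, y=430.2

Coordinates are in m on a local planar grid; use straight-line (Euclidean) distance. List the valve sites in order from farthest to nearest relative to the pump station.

Distance from the pump station at x=107.6, y=65.2 to each:
R3 x=-1323.2, y=665.8: 1551.7 m
R2 x=842.9, y=870.7: 1090.6 m
R4 x=-387.9, y=-759.8: 962.4 m
R1 x=-688.8, y=430.2: 876.1 m
R5 x=-107.8, y=705.8: 675.8 m

R3, R2, R4, R1, R5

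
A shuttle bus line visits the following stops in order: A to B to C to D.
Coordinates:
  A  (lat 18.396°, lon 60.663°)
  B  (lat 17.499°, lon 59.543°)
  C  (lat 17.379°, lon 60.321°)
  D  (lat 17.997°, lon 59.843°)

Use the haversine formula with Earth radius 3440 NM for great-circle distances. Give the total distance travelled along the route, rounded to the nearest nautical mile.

Leg distances:
A→B: 83.6 NM  (cumulative 83.6 NM)
B→C: 45.1 NM  (cumulative 128.8 NM)
C→D: 46.1 NM  (cumulative 174.9 NM)
Total route length ≈ 175 NM.

175 NM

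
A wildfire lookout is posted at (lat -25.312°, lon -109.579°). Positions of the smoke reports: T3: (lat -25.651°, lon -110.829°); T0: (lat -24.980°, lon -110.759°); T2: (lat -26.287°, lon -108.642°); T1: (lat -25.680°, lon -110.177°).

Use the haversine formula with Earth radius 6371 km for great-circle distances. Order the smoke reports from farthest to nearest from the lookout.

Computing each great-circle distance from (lat -25.312°, lon -109.579°):
T2 (lat -26.287°, lon -108.642°): 143.4 km
T3 (lat -25.651°, lon -110.829°): 131.0 km
T0 (lat -24.980°, lon -110.759°): 124.4 km
T1 (lat -25.680°, lon -110.177°): 72.6 km

T2, T3, T0, T1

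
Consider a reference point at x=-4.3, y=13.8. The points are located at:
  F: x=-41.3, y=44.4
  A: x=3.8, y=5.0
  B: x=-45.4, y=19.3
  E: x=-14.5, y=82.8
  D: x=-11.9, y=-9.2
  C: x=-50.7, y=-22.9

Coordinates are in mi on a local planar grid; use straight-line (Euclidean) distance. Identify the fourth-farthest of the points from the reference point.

Distance to each, sorted:
E: 69.7 mi
C: 59.2 mi
F: 48.0 mi
B: 41.5 mi
D: 24.2 mi
A: 12.0 mi
The fourth-farthest is B at 41.5 mi.

B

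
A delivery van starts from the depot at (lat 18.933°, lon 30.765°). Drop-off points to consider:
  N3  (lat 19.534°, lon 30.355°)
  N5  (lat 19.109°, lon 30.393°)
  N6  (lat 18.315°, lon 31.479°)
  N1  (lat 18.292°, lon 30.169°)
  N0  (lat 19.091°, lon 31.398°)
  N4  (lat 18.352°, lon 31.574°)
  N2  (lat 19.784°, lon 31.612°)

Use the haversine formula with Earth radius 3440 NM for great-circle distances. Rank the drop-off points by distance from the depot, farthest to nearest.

Distance from the depot at (lat 18.933°, lon 30.765°) to each:
N2 (lat 19.784°, lon 31.612°): 70.1 NM
N4 (lat 18.352°, lon 31.574°): 57.7 NM
N6 (lat 18.315°, lon 31.479°): 55.0 NM
N1 (lat 18.292°, lon 30.169°): 51.3 NM
N3 (lat 19.534°, lon 30.355°): 42.9 NM
N0 (lat 19.091°, lon 31.398°): 37.2 NM
N5 (lat 19.109°, lon 30.393°): 23.6 NM

N2, N4, N6, N1, N3, N0, N5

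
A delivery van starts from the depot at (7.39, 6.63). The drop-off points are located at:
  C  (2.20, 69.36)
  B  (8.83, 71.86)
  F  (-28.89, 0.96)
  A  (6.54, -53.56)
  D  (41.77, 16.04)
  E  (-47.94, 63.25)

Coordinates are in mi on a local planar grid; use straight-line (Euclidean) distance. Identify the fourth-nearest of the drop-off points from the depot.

C

Distances from the depot ((7.39, 6.63)):
D: 35.6 mi
F: 36.7 mi
A: 60.2 mi
C: 62.9 mi
B: 65.2 mi
E: 79.2 mi
The fourth-nearest is C at 62.9 mi.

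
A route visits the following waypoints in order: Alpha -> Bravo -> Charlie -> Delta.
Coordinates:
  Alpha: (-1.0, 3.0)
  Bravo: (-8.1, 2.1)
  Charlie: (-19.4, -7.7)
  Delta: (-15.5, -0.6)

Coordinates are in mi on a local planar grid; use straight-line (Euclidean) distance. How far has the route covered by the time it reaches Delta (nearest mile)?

Leg distances:
Alpha→Bravo: 7.2 mi  (cumulative 7.2 mi)
Bravo→Charlie: 15.0 mi  (cumulative 22.1 mi)
Charlie→Delta: 8.1 mi  (cumulative 30.2 mi)
Cumulative distance at Delta ≈ 30 mi.

30 mi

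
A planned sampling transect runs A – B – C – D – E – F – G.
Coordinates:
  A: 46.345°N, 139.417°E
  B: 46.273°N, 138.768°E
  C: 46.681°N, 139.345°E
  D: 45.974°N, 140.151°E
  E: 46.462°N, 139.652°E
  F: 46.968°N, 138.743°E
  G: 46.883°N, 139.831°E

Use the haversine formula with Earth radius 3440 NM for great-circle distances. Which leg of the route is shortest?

A–B

Leg distances:
A→B: 27.3 NM
B→C: 34.2 NM
C→D: 54.0 NM
D→E: 35.9 NM
E→F: 48.2 NM
F→G: 44.9 NM
The shortest leg is A–B at 27.3 NM.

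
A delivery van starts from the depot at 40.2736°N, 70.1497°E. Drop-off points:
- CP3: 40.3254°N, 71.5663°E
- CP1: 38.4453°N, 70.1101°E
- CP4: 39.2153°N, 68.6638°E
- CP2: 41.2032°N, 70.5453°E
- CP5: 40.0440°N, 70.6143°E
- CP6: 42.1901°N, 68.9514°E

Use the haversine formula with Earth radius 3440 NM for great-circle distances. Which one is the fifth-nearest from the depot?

CP1

Distance to each, sorted:
CP5: 25.4 NM
CP2: 58.6 NM
CP3: 64.9 NM
CP4: 93.5 NM
CP1: 109.8 NM
CP6: 127.1 NM
The fifth-nearest is CP1 at 109.8 NM.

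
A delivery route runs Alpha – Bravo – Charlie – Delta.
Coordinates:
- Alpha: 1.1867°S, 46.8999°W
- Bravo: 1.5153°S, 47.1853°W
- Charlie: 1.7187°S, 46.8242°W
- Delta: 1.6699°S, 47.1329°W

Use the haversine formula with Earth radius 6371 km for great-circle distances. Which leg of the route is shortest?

Charlie–Delta

Leg distances:
Alpha→Bravo: 48.4 km
Bravo→Charlie: 46.1 km
Charlie→Delta: 34.7 km
The shortest leg is Charlie–Delta at 34.7 km.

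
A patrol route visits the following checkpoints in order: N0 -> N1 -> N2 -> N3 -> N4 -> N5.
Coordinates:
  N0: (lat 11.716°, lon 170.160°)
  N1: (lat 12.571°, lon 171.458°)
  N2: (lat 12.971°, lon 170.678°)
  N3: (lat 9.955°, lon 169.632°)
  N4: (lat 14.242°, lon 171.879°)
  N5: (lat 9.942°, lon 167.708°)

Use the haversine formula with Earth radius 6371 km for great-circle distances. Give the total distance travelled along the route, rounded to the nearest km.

1814 km

Leg distances:
N0→N1: 170.1 km  (cumulative 170.1 km)
N1→N2: 95.6 km  (cumulative 265.7 km)
N2→N3: 354.2 km  (cumulative 619.9 km)
N3→N4: 535.6 km  (cumulative 1155.5 km)
N4→N5: 658.9 km  (cumulative 1814.4 km)
Total route length ≈ 1814 km.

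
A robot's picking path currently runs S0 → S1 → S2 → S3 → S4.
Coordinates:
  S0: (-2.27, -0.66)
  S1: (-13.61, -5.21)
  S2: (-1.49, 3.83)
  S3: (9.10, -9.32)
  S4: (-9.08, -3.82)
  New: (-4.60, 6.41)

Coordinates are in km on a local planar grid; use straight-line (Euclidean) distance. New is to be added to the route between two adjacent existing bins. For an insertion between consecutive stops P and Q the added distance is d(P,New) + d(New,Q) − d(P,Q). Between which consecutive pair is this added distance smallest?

between S1 and S2

Added distance for inserting New between each consecutive pair:
S0–S1: 9.9 km
S1–S2: 3.6 km
S2–S3: 8.0 km
S3–S4: 13.0 km
Smallest added distance is 3.6 km, inserting between S1 and S2.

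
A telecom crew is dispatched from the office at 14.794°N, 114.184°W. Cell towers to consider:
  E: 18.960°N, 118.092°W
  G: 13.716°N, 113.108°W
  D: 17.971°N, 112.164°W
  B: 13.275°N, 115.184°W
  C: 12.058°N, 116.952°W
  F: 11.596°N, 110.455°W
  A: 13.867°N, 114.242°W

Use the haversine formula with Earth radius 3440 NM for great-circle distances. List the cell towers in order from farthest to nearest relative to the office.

E, F, C, D, B, G, A

Computing each great-circle distance from 14.794°N, 114.184°W:
E 18.960°N, 118.092°W: 336.1 NM
F 11.596°N, 110.455°W: 290.5 NM
C 12.058°N, 116.952°W: 230.5 NM
D 17.971°N, 112.164°W: 223.4 NM
B 13.275°N, 115.184°W: 108.2 NM
G 13.716°N, 113.108°W: 90.1 NM
A 13.867°N, 114.242°W: 55.8 NM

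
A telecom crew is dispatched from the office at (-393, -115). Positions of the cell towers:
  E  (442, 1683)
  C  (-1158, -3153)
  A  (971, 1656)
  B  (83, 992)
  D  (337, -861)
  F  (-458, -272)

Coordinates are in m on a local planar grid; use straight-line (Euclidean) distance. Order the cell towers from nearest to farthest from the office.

F, D, B, E, A, C

Distance from the office at (-393, -115) to each:
F (-458, -272): 169.9 m
D (337, -861): 1043.8 m
B (83, 992): 1205.0 m
E (442, 1683): 1982.4 m
A (971, 1656): 2235.4 m
C (-1158, -3153): 3132.8 m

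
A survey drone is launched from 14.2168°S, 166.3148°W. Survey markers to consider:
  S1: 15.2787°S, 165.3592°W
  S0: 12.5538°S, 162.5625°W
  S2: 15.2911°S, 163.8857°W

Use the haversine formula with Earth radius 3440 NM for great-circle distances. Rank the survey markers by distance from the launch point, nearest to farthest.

S1, S2, S0

Distances from the launch point:
S1 15.2787°S, 165.3592°W: 84.5 NM
S2 15.2911°S, 163.8857°W: 155.1 NM
S0 12.5538°S, 162.5625°W: 240.8 NM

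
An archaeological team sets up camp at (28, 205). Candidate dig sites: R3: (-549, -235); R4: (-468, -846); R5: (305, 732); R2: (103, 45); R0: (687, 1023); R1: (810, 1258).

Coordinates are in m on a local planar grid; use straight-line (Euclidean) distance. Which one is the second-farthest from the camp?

R4

Distance to each, sorted:
R1: 1311.6 m
R4: 1162.2 m
R0: 1050.4 m
R3: 725.6 m
R5: 595.4 m
R2: 176.7 m
The second-farthest is R4 at 1162.2 m.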